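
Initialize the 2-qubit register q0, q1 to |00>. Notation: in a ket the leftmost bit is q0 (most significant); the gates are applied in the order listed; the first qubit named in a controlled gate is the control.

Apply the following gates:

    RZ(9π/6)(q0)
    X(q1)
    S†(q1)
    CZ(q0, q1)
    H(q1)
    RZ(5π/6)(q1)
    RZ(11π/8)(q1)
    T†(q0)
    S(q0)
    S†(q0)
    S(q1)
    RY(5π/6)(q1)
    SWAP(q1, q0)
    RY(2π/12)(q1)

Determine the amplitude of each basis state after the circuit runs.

The final amplitudes are (sqrt(6) + 2*sqrt(2) - sqrt(2)*exp(7*I*pi/24))*exp(17*I*pi/48)/8 on |00>, (sqrt(2) - 2*sqrt(2)*exp(7*I*pi/24) + sqrt(6)*exp(7*I*pi/24))*exp(17*I*pi/48)/8 on |01>, (-sqrt(2) - 2*sqrt(2)*exp(7*I*pi/24) - sqrt(6)*exp(7*I*pi/24))*exp(17*I*pi/48)/8 on |10>, (-2*sqrt(2) + sqrt(6) - sqrt(2)*exp(7*I*pi/24))*exp(17*I*pi/48)/8 on |11>. Key observation: steps 9-10 multiply out to the identity, so the circuit reduces to the remaining gates.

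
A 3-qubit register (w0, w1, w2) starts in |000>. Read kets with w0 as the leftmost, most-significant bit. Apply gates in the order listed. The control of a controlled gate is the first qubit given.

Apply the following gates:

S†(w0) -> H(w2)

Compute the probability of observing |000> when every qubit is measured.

The probability of measuring |000> is 1/2.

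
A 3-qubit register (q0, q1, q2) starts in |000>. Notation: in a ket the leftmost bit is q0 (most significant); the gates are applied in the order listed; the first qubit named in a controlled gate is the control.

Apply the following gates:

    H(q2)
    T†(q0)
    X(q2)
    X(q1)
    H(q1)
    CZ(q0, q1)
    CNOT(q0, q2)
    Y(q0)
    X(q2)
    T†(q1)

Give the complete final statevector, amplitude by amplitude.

The resulting statevector has amplitude 0 on |000>, 0 on |001>, 0 on |010>, 0 on |011>, I/2 on |100>, I/2 on |101>, -exp(I*pi/4)/2 on |110>, -exp(I*pi/4)/2 on |111>.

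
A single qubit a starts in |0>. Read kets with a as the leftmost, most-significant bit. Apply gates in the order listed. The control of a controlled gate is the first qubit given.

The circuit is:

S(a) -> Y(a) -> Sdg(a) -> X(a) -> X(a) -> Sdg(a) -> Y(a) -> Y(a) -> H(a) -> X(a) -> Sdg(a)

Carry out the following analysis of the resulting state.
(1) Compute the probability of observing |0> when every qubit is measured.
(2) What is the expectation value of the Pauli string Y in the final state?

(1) The probability of measuring |0> is 1/2.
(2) In the final state, Y has expectation 1.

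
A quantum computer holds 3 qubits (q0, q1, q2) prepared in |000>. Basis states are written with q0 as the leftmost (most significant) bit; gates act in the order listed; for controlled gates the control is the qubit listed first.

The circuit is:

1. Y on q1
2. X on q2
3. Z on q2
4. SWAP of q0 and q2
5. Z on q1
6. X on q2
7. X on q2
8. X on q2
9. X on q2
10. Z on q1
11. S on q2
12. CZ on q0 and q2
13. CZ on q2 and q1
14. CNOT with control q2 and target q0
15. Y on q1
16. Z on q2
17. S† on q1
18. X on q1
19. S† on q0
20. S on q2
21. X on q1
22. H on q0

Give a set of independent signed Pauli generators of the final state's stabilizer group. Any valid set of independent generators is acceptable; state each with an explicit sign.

The final state is stabilized by the group generated by -XII, +IZI, +IIZ; other independent generating sets are equally valid. Key observation: gates 5-10 undo each other exactly, leaving only the rest of the circuit to track.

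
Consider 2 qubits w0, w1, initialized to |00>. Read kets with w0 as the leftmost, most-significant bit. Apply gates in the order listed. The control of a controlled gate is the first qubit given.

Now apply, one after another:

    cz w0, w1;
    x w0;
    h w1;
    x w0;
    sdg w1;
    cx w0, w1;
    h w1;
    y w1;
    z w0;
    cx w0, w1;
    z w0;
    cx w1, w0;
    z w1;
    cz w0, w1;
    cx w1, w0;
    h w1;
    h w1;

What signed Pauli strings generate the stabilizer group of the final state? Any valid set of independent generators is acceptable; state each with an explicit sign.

One valid set of independent stabilizer generators is +IY, +ZI (any independent generating set of the same group is equally correct).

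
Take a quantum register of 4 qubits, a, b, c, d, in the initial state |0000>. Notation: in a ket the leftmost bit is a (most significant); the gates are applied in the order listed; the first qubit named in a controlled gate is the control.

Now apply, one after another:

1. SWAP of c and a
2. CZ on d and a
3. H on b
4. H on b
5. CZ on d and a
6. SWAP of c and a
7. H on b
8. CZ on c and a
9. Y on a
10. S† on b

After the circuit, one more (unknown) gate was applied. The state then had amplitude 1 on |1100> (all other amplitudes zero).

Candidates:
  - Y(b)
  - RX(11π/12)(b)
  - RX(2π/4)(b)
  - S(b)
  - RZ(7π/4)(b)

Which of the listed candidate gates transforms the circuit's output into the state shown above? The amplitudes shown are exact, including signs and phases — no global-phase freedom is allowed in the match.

It was RX(2π/4)(b) that produced the state shown.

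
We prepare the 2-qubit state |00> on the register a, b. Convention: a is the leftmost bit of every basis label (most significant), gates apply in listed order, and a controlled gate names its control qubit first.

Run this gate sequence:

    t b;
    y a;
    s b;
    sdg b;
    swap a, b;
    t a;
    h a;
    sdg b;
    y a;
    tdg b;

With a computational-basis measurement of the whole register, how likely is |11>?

The probability of measuring |11> is 1/2.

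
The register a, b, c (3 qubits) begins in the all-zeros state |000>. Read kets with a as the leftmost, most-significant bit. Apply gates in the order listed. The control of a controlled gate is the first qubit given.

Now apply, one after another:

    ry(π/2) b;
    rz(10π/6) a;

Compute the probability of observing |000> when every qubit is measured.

Outcome |000> occurs with probability 1/2.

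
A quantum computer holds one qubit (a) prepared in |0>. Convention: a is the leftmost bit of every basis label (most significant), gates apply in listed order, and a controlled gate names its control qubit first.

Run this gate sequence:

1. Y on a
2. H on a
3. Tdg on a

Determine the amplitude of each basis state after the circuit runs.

After the circuit, the state carries amplitude sqrt(2)*I/2 on |0>, -sqrt(2)*exp(I*pi/4)/2 on |1>.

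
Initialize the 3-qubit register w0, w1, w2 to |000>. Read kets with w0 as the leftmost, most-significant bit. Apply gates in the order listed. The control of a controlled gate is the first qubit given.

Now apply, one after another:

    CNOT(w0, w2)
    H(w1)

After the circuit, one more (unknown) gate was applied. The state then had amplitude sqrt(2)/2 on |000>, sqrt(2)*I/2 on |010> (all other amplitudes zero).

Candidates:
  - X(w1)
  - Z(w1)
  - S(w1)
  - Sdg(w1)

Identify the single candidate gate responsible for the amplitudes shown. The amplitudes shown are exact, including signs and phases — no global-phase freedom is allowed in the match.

The unique candidate consistent with the amplitudes is S(w1).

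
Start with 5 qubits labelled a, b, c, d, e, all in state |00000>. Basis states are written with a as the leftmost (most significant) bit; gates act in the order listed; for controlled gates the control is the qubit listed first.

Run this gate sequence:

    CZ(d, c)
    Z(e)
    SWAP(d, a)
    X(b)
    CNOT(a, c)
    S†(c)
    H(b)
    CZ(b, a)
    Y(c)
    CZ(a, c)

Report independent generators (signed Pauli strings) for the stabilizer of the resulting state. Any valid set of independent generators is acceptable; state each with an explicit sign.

The final state is stabilized by the group generated by -IXIII, +ZIIII, -IIZII, +IIIZI, +IIIIZ; other independent generating sets are equally valid.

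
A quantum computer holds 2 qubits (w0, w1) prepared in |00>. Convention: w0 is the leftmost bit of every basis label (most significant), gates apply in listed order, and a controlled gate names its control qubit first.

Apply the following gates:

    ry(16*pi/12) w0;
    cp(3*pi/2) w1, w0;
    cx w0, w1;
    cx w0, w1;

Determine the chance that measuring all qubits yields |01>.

A full measurement returns |01> with probability 0. Key observation: steps 3-4 multiply out to the identity, so the circuit reduces to the remaining gates.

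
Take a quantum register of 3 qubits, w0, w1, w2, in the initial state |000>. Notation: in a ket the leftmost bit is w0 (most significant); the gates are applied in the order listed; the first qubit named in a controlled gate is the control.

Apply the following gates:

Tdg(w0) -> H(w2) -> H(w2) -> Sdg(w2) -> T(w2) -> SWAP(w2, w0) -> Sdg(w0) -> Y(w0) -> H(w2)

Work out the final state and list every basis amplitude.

The final amplitudes are sqrt(2)*I/2 on |100>, sqrt(2)*I/2 on |101>, and 0 on every other basis state. Key observation: steps 2-3 multiply out to the identity, so the circuit reduces to the remaining gates.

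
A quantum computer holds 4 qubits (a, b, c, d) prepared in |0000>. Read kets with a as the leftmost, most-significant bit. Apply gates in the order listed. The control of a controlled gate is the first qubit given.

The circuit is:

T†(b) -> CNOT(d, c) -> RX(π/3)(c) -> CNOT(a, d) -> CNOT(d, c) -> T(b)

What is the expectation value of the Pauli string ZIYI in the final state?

The observable ZIYI averages to -sqrt(3)/2.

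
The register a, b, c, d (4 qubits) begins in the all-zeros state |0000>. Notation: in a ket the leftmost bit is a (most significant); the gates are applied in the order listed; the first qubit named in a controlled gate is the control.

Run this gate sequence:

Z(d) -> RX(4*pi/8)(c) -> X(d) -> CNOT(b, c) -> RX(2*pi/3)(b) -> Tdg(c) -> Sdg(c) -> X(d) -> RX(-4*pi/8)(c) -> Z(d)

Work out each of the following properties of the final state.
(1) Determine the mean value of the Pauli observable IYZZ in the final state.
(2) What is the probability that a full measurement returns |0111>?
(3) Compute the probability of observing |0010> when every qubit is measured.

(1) In the final state, IYZZ has expectation sqrt(6)/4.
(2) Outcome |0111> occurs with probability 0.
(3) The probability of measuring |0010> is sqrt(2)/16 + 1/8.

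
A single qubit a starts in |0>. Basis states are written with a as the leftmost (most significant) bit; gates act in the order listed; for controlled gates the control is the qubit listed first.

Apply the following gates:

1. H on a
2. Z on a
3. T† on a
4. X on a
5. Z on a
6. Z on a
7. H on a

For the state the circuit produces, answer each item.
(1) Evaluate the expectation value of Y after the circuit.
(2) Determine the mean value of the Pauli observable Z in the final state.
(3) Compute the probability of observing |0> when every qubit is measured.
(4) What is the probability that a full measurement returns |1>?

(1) The observable Y averages to sqrt(2)/2.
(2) The expectation value of Z is -sqrt(2)/2.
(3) A full measurement returns |0> with probability 1/2 - sqrt(2)/4.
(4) Outcome |1> occurs with probability sqrt(2)/4 + 1/2.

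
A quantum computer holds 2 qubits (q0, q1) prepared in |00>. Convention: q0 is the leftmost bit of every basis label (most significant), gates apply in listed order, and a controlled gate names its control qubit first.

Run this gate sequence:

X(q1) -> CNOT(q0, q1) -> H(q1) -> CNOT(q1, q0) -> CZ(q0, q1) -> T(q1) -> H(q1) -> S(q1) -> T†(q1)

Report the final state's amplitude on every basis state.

The resulting statevector has amplitude 1/2 on |00>, exp(I*pi/4)/2 on |01>, exp(I*pi/4)/2 on |10>, -I/2 on |11>.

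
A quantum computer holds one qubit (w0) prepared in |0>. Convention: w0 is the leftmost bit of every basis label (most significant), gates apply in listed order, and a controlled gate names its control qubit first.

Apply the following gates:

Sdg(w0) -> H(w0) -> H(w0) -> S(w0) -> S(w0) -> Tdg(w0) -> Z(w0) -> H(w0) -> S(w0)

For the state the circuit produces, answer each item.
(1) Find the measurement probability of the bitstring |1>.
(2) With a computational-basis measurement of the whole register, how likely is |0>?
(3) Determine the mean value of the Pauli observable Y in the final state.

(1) Outcome |1> occurs with probability 1/2.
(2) A full measurement returns |0> with probability 1/2.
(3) In the final state, Y has expectation 1.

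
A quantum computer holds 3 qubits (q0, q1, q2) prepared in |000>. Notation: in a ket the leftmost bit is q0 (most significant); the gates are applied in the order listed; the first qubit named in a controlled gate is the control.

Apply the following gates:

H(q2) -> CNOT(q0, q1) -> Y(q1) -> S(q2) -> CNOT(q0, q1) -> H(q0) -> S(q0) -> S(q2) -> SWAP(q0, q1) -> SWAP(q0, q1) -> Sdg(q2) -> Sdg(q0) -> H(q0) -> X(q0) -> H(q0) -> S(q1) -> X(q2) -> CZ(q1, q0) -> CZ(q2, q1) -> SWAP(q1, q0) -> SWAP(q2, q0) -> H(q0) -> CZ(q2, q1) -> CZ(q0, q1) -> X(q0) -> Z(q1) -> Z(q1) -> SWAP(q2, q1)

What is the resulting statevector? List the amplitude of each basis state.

After the circuit, the state carries amplitude 0 on |000>, 0 on |001>, sqrt(2)*(-1 - I)/4 on |010>, sqrt(2)*(-1 - I)/4 on |011>, 0 on |100>, 0 on |101>, sqrt(2)*(1 - I)/4 on |110>, sqrt(2)*(-1 + I)/4 on |111>. Key observation: the block from step 6 through step 13 cancels to the identity and can be dropped.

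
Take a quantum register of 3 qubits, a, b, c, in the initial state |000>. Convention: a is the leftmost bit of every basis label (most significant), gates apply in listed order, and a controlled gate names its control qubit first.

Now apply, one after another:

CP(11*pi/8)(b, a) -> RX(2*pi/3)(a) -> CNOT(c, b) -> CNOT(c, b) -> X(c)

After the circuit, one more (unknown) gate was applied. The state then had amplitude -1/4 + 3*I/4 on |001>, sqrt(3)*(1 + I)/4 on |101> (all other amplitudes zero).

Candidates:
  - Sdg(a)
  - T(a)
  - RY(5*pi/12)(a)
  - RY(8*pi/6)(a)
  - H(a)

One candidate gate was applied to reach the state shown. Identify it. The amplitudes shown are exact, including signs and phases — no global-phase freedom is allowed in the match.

The unique candidate consistent with the amplitudes is RY(8*pi/6)(a). Key observation: the block from step 3 through step 4 cancels to the identity and can be dropped.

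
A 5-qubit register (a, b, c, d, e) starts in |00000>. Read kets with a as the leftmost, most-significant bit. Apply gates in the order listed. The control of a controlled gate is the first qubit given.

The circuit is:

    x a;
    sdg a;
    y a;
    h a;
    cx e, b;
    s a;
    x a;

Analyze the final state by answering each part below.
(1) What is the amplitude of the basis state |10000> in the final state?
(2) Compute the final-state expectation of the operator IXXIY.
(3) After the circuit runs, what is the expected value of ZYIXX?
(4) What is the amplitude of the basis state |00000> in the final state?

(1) The final state's coefficient on |10000> equals -sqrt(2)/2.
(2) The observable IXXIY averages to 0.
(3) The observable ZYIXX averages to 0.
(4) The final state's coefficient on |00000> equals -sqrt(2)*I/2.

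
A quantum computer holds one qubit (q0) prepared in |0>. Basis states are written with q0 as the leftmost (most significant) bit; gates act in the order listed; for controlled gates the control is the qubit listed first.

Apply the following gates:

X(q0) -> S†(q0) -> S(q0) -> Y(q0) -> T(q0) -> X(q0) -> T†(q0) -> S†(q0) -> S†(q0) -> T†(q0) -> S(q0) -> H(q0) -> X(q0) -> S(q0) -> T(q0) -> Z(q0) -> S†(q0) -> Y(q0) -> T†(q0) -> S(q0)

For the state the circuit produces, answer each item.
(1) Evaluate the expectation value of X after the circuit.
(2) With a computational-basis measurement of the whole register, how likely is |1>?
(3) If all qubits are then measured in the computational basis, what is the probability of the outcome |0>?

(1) The observable X averages to -1.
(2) The probability of measuring |1> is 1/2.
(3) Outcome |0> occurs with probability 1/2.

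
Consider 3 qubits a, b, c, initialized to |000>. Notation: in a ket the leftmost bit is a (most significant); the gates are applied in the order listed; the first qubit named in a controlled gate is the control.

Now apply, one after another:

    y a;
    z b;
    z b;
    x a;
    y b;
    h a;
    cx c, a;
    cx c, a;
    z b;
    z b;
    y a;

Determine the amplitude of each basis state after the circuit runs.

The final amplitudes are sqrt(2)*I/2 on |010>, -sqrt(2)*I/2 on |110>, and 0 on every other basis state.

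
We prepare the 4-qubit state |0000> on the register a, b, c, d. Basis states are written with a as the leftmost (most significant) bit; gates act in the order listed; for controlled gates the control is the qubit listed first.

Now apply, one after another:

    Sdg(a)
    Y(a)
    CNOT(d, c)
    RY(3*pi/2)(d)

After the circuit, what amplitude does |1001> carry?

The amplitude on |1001> is sqrt(2)*I/2.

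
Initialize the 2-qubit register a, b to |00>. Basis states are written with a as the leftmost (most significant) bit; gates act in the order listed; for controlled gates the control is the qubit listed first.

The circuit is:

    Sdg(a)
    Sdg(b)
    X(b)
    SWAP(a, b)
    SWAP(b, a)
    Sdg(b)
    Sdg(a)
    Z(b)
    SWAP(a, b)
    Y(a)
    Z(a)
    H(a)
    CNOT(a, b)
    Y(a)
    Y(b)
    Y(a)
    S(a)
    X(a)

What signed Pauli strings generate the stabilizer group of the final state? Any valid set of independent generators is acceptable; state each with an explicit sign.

The final state is stabilized by the group generated by +XY, +ZZ; other independent generating sets are equally valid.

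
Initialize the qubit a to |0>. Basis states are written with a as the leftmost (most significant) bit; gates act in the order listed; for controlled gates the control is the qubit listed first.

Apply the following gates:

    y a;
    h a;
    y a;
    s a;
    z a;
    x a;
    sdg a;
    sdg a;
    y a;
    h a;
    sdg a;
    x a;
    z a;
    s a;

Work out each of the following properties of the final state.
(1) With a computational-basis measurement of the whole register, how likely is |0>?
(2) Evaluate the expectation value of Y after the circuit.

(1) A full measurement returns |0> with probability 1/2.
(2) In the final state, Y has expectation -1.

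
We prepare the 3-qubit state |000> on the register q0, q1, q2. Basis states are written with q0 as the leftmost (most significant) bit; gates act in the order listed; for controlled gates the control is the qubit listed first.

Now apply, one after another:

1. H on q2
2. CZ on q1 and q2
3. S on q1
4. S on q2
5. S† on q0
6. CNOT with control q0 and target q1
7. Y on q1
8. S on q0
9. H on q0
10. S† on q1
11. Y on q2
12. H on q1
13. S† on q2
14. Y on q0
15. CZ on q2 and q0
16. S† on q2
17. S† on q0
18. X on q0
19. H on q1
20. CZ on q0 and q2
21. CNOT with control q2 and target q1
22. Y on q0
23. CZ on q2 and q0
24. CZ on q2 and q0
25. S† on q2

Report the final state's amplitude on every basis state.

The resulting statevector has amplitude 0 on |000>, -1/2 on |001>, -1/2 on |010>, 0 on |011>, 0 on |100>, I/2 on |101>, I/2 on |110>, 0 on |111>.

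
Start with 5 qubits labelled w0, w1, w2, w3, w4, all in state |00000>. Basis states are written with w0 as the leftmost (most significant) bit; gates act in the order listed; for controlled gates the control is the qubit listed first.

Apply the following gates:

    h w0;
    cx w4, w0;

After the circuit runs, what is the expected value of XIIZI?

In the final state, XIIZI has expectation 1.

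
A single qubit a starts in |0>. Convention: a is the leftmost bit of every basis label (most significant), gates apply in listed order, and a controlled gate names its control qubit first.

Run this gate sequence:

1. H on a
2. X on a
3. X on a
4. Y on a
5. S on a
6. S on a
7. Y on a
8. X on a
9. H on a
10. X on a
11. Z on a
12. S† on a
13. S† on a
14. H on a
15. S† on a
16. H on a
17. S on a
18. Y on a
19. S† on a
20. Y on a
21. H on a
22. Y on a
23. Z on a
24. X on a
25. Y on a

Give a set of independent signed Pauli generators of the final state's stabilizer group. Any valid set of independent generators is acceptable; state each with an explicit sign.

One valid set of independent stabilizer generators is +Y (any independent generating set of the same group is equally correct).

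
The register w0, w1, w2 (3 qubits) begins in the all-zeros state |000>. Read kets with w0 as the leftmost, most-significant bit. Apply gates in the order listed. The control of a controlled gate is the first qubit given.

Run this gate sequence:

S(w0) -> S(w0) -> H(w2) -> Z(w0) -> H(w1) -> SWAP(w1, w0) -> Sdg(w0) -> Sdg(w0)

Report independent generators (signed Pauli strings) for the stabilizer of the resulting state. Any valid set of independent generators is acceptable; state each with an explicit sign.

The final state is stabilized by the group generated by -XII, +IIX, +IZI; other independent generating sets are equally valid.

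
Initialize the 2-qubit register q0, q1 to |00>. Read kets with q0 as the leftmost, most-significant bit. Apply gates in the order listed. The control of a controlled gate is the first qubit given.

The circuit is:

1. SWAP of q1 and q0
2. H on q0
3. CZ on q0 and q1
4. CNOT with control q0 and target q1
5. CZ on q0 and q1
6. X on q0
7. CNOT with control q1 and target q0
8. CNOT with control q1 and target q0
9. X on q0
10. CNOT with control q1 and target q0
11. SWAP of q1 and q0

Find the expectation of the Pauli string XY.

The observable XY averages to 0. Key observation: the block from step 6 through step 9 cancels to the identity and can be dropped.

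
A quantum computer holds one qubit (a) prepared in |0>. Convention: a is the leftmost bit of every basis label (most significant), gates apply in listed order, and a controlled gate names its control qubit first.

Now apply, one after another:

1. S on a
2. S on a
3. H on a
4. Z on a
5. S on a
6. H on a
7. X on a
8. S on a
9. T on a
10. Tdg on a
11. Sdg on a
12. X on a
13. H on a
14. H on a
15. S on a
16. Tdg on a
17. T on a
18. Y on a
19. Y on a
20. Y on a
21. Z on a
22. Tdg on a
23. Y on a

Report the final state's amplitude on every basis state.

The resulting statevector has amplitude (1 - I)*exp(3*I*pi/4)/2 on |0>, -1/2 + I/2 on |1>. Key observation: the block from step 6 through step 13 cancels to the identity and can be dropped.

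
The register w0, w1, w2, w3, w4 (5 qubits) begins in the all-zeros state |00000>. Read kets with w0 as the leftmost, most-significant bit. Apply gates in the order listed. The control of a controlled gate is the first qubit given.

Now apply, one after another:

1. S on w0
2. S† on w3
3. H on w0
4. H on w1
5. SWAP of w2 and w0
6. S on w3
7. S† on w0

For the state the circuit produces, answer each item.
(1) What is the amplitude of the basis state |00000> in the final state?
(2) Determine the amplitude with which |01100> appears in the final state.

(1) The amplitude on |00000> is 1/2.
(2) The final state's coefficient on |01100> equals 1/2.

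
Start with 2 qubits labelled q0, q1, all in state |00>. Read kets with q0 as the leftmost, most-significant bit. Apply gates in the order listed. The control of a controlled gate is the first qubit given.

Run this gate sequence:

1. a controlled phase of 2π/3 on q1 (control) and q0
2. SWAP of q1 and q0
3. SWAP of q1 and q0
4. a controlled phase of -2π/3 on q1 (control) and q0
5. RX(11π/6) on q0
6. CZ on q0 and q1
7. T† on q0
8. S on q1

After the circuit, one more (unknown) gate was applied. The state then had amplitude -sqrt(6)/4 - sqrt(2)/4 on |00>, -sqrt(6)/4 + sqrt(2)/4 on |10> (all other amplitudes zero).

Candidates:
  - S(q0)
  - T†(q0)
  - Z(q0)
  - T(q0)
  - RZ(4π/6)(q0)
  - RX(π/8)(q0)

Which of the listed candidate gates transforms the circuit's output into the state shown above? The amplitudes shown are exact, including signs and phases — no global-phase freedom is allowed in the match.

The unique candidate consistent with the amplitudes is T†(q0). Key observation: gates 1-4 undo each other exactly, leaving only the rest of the circuit to track.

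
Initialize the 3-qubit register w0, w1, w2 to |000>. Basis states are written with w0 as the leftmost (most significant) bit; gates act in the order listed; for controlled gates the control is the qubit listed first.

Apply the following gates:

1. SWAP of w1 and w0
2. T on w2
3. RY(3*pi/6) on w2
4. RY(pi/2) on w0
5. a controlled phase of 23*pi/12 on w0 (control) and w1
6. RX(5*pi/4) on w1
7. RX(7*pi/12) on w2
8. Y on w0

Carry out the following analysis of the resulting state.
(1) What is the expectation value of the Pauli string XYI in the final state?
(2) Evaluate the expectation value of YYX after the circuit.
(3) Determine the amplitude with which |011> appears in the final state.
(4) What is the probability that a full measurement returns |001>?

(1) The expectation value of XYI is -sqrt(2)/2.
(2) The observable YYX averages to 0.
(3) The final state's coefficient on |011> equals -(1 - I)*(1 + sqrt(6) - sqrt(2)*I - I + sqrt(3)*(1 + I))/16.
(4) A full measurement returns |001> with probability 1/8 - sqrt(2)/16.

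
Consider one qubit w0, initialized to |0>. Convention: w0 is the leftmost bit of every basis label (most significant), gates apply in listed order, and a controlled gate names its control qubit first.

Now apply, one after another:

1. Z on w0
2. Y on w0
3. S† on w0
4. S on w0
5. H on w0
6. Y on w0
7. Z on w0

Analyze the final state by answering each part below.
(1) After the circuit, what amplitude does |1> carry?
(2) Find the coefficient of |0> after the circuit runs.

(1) The final state's coefficient on |1> equals sqrt(2)/2.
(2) The final state's coefficient on |0> equals -sqrt(2)/2.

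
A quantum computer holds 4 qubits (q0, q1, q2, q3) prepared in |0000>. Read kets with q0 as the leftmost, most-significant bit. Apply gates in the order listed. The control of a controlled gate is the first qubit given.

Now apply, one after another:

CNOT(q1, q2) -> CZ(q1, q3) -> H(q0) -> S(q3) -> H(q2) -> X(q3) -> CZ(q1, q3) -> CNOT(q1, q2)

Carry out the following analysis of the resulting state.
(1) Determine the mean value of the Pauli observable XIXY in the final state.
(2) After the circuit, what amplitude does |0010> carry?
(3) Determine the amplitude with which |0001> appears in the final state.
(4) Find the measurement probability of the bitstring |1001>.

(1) In the final state, XIXY has expectation 0.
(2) The final state's coefficient on |0010> equals 0.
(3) The final state's coefficient on |0001> equals 1/2.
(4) A full measurement returns |1001> with probability 1/4.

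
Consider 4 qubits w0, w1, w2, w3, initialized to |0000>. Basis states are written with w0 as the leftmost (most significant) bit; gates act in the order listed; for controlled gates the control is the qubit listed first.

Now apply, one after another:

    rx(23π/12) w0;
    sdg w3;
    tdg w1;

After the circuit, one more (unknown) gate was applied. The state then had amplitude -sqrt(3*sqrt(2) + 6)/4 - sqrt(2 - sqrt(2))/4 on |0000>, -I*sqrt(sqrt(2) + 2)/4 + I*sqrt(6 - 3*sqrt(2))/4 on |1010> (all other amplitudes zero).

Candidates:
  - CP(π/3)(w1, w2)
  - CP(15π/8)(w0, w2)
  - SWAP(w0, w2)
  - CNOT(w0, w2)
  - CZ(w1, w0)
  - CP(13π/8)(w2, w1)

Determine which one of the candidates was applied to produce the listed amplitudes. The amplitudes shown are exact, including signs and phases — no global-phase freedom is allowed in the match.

The applied gate was CNOT(w0, w2).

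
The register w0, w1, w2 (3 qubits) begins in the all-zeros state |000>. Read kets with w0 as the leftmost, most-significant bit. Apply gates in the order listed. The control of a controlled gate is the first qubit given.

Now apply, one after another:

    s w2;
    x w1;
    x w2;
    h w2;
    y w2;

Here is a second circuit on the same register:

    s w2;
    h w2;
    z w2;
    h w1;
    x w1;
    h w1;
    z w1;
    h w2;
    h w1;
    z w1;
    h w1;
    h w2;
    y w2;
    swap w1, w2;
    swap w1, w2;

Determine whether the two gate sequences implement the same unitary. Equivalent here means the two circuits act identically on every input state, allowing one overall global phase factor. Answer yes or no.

Yes: on every input state the two circuits agree up to one overall phase factor.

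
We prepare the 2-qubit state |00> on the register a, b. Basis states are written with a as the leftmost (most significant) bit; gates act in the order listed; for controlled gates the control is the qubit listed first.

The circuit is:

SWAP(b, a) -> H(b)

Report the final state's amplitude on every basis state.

The resulting statevector has amplitude sqrt(2)/2 on |00>, sqrt(2)/2 on |01>, 0 on |10>, 0 on |11>.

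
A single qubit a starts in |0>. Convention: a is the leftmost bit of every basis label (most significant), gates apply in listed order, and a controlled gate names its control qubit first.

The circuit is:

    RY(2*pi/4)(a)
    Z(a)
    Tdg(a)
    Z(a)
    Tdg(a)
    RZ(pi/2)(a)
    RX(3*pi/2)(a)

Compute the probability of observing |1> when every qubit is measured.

A full measurement returns |1> with probability 1/2.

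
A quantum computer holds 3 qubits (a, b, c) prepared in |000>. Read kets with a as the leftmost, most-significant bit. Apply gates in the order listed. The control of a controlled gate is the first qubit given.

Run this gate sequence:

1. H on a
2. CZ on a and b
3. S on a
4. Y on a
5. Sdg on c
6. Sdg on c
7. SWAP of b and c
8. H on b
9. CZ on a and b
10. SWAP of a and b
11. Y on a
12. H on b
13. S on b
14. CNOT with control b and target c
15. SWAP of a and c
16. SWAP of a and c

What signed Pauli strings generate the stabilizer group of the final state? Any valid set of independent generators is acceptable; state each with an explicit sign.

The final state is stabilized by the group generated by -YIZ, -ZXX, +IZZ; other independent generating sets are equally valid. Key observation: gates 15-16 undo each other exactly, leaving only the rest of the circuit to track.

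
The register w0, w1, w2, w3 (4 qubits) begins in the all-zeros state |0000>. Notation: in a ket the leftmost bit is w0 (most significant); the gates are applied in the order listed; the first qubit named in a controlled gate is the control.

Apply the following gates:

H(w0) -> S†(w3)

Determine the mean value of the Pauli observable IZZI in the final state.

In the final state, IZZI has expectation 1.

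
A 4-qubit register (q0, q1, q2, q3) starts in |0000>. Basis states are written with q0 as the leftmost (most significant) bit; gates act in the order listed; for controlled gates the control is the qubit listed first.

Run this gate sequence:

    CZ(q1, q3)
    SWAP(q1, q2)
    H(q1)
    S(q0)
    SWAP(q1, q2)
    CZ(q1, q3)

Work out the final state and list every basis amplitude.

After the circuit, the state carries amplitude sqrt(2)/2 on |0000>, sqrt(2)/2 on |0010>, and 0 on every other basis state.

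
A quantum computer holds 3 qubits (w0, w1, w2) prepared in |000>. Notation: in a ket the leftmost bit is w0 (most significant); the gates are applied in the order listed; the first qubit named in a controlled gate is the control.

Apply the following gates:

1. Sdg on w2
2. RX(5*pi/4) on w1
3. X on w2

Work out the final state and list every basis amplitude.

After the circuit, the state carries amplitude -sqrt(2 - sqrt(2))/2 on |001>, -I*sqrt(sqrt(2) + 2)/2 on |011>, and 0 on every other basis state.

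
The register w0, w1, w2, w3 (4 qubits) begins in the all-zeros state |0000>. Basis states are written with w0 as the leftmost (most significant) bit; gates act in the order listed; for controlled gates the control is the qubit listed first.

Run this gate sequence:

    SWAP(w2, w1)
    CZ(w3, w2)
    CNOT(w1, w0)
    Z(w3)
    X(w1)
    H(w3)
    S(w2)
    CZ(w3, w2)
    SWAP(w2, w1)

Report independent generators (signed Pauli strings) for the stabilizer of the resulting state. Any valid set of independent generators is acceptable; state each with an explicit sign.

One valid set of independent stabilizer generators is +IIIX, +ZIII, +IZII, -IIZI (any independent generating set of the same group is equally correct).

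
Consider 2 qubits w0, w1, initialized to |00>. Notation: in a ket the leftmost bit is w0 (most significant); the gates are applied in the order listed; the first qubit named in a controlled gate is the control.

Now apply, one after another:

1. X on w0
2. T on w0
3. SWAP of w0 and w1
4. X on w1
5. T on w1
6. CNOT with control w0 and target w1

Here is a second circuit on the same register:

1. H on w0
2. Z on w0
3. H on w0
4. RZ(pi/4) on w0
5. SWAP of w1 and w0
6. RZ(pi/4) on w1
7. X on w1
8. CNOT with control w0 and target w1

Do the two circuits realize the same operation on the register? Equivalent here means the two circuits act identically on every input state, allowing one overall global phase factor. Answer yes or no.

No: there is an input state on which the two circuits produce genuinely different outputs (not merely differing by a phase).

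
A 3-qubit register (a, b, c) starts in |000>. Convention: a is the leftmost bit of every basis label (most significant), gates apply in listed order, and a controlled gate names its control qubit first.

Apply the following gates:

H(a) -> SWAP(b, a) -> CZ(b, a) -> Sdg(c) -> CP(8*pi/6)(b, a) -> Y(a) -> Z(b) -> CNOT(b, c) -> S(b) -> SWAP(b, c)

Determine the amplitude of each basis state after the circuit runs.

After the circuit, the state carries amplitude sqrt(2)*I/2 on |100>, sqrt(2)/2 on |111>, and 0 on every other basis state.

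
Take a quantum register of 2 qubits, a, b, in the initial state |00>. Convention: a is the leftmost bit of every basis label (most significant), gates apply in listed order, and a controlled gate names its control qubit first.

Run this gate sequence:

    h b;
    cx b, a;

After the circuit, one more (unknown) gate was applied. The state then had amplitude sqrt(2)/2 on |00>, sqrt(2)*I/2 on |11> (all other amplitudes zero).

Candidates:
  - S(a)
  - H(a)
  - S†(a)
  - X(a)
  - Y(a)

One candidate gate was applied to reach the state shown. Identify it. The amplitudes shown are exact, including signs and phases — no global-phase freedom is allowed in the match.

It was S(a) that produced the state shown.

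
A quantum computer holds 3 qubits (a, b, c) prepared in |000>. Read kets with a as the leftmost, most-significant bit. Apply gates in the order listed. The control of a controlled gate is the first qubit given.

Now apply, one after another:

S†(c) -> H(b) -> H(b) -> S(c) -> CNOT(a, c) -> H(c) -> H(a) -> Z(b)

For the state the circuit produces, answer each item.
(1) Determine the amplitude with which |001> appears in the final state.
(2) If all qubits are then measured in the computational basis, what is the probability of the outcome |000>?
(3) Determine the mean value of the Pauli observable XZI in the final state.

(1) The amplitude on |001> is 1/2. Key observation: the block from step 1 through step 4 cancels to the identity and can be dropped.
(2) A full measurement returns |000> with probability 1/4.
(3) The observable XZI averages to 1.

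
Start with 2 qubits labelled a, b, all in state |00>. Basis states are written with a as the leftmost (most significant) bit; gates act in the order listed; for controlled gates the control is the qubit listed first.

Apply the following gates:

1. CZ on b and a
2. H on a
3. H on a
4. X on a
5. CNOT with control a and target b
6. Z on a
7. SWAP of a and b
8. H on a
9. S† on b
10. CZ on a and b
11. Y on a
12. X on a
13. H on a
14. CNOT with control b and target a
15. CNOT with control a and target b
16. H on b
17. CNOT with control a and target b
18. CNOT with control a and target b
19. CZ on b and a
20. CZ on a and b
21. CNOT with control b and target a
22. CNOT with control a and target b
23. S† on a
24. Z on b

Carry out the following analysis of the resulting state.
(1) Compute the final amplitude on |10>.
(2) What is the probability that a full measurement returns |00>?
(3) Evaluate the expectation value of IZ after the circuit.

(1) The final state's coefficient on |10> equals -sqrt(2)*I/2. Key observation: steps 2-3 multiply out to the identity, so the circuit reduces to the remaining gates.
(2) Outcome |00> occurs with probability 1/2.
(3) The observable IZ averages to 1.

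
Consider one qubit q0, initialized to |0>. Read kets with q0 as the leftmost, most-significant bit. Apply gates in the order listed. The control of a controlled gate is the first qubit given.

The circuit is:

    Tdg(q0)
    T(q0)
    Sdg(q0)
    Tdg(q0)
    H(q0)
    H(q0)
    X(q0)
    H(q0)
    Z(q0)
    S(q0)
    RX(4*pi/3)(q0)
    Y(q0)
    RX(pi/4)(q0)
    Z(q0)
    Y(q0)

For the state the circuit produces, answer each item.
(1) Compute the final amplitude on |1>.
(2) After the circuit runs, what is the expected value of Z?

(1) |1> carries amplitude I*(-sqrt(6*sqrt(2) + 12)/8 - sqrt(2*sqrt(2) + 4)/8 - sqrt(4 - 2*sqrt(2))/8 + sqrt(12 - 6*sqrt(2))/8) in the final state. Key observation: the block from step 6 through step 9 cancels to the identity and can be dropped.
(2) In the final state, Z has expectation -sqrt(6)/4 + sqrt(2)/4.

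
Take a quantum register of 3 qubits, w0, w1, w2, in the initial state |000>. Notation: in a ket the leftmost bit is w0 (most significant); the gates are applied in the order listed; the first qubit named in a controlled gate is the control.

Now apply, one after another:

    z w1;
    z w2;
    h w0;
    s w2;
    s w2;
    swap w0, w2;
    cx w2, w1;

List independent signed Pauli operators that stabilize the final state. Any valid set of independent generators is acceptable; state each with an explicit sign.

The final state is stabilized by the group generated by +IXX, +ZII, +IZZ; other independent generating sets are equally valid.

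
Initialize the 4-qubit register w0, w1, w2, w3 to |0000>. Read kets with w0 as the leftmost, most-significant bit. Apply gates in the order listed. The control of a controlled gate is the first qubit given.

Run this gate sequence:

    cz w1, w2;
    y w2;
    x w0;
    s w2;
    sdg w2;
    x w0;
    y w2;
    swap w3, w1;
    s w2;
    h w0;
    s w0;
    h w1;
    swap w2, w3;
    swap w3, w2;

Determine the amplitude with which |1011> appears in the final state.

The final state's coefficient on |1011> equals 0.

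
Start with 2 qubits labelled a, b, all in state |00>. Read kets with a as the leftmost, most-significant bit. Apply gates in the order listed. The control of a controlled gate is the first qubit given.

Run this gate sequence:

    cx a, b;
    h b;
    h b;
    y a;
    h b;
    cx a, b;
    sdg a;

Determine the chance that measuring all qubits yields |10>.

A full measurement returns |10> with probability 1/2. Key observation: steps 2-3 multiply out to the identity, so the circuit reduces to the remaining gates.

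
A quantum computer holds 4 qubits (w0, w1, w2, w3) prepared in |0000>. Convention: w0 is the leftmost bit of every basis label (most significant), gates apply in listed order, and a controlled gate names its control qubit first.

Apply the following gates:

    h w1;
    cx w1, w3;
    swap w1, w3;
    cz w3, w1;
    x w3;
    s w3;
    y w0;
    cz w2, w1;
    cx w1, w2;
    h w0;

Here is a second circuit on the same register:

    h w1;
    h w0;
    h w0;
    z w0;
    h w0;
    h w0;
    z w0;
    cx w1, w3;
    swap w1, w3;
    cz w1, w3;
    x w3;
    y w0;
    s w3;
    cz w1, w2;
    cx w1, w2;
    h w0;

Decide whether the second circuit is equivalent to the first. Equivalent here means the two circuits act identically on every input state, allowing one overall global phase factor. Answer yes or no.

Yes, they are equivalent — the unitaries differ by at most a global phase.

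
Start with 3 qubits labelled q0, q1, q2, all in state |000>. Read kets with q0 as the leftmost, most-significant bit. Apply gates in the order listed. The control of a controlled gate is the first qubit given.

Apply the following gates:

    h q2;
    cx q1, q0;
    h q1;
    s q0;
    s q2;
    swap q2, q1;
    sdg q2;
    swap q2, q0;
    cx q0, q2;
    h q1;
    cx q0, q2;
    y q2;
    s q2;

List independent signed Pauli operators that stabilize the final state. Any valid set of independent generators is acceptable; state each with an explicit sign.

The stabilizer group can be generated by -YII, -IYI, -IIZ, among other valid generating sets.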